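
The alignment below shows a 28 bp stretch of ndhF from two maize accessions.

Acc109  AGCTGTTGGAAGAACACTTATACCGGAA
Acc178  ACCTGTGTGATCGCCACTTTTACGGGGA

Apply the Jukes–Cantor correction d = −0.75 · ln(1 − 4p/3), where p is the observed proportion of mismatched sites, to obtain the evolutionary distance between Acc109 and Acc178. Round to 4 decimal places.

0.4850

The sequences differ at positions 2 (G/C), 7 (T/G), 8 (G/T), 11 (A/T), 12 (G/C), 13 (A/G), 14 (A/C), 20 (A/T), 24 (C/G), 27 (A/G).
p = 10/28 = 0.357143.
d = −0.75 · ln(1 − (4/3)·0.357143) = −0.75 · ln(0.523809) = −0.75 · (-0.646628) = 0.4850.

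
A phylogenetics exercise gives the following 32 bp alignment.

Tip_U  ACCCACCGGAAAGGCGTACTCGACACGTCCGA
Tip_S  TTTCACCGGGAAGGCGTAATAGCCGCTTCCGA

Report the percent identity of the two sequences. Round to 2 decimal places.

The sequences differ at positions 1 (A/T), 2 (C/T), 3 (C/T), 10 (A/G), 19 (C/A), 21 (C/A), 23 (A/C), 25 (A/G), 27 (G/T).
23 of the 32 sites match, so the percent identity is 23/32 × 100 = 71.88%.

71.88%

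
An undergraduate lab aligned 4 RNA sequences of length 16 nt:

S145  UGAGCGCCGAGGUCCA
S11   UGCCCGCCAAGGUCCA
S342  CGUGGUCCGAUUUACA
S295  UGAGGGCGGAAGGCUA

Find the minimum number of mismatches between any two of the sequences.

3

Pairwise Hamming distances:
  S145 vs S11: 3
  S145 vs S342: 7
  S145 vs S295: 5
  S11 vs S342: 9
  S11 vs S295: 8
  S342 vs S295: 9
The smallest is 3, between S145 and S11.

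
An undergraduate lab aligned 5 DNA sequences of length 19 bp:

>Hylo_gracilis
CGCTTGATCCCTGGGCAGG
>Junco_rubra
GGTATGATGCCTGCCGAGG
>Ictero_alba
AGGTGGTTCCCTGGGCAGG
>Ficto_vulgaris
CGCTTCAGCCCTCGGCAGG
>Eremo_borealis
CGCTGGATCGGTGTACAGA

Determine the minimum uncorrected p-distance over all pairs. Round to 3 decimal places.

0.158

Pairwise Hamming distances:
  Hylo_gracilis vs Junco_rubra: 7
  Hylo_gracilis vs Ictero_alba: 4
  Hylo_gracilis vs Ficto_vulgaris: 3
  Hylo_gracilis vs Eremo_borealis: 6
  Junco_rubra vs Ictero_alba: 9
  Junco_rubra vs Ficto_vulgaris: 10
  Junco_rubra vs Eremo_borealis: 11
  Ictero_alba vs Ficto_vulgaris: 7
  Ictero_alba vs Eremo_borealis: 8
  Ficto_vulgaris vs Eremo_borealis: 9
The smallest is 3 mismatches, between Hylo_gracilis and Ficto_vulgaris; p = 3/19 = 0.158.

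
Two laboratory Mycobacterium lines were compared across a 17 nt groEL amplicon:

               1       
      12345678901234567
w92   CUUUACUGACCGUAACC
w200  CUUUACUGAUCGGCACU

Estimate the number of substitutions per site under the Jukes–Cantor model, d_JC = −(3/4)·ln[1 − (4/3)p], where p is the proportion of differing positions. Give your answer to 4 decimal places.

0.2824

Mismatches occur at site 10 (C→U), site 13 (U→G), site 14 (A→C), site 17 (C→U).
p = 4/17 = 0.235294.
d = −0.75 · ln(1 − (4/3)·0.235294) = −0.75 · ln(0.686275) = −0.75 · (-0.376477) = 0.2824.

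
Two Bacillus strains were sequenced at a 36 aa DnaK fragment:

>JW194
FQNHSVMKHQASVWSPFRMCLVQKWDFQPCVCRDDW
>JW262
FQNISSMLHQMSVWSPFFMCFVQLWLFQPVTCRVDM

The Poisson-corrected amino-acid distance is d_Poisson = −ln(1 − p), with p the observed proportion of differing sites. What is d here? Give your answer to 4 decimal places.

Differing sites — 4:H/I; 6:V/S; 8:K/L; 11:A/M; 18:R/F; 21:L/F; 24:K/L; 26:D/L; 30:C/V; 31:V/T; 34:D/V; 36:W/M.
p = 12/36 = 0.333333.
d = −ln(1 − 0.333333) = −ln(0.666667) = 0.4055.

0.4055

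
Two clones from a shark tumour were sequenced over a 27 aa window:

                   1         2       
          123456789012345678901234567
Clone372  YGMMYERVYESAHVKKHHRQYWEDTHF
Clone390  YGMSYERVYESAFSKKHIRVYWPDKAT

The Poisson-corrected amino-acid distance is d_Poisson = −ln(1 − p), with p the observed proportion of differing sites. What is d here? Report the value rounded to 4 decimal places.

The sequences differ at positions 4 (M/S), 13 (H/F), 14 (V/S), 18 (H/I), 20 (Q/V), 23 (E/P), 25 (T/K), 26 (H/A), 27 (F/T).
p = 9/27 = 0.333333.
d = −ln(1 − 0.333333) = −ln(0.666667) = 0.4055.

0.4055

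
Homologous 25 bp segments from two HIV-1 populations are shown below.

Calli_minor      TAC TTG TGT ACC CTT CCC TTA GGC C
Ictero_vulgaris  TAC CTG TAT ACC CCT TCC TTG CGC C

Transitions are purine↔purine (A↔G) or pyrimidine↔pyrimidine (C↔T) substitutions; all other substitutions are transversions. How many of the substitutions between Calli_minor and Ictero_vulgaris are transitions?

Differing sites — 4:T/C (Ti); 8:G/A (Ti); 14:T/C (Ti); 16:C/T (Ti); 21:A/G (Ti); 22:G/C (Tv).
Of the 6 differences, 5 transitions and 1 transversion, so the answer is 5.

5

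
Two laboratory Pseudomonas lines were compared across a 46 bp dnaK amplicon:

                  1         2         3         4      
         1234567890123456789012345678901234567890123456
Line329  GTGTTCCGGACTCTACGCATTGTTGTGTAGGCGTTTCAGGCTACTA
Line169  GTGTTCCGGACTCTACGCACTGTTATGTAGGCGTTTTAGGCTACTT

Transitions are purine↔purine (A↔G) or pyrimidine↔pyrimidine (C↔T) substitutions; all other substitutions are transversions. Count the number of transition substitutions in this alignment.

3

Differing sites — 20:T/C (Ti); 25:G/A (Ti); 37:C/T (Ti); 46:A/T (Tv).
Of the 4 differences, 3 transitions and 1 transversion, so the answer is 3.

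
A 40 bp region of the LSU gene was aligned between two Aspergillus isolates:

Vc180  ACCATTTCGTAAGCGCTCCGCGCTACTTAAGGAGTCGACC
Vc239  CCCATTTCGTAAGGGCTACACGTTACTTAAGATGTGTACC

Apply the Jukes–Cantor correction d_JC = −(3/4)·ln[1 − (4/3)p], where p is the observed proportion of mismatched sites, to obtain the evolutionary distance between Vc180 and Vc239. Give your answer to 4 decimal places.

0.2675

Differing sites — 1:A/C; 14:C/G; 18:C/A; 20:G/A; 23:C/T; 32:G/A; 33:A/T; 36:C/G; 37:G/T.
p = 9/40 = 0.225000.
d = −0.75 · ln(1 − (4/3)·0.225000) = −0.75 · ln(0.700000) = −0.75 · (-0.356675) = 0.2675.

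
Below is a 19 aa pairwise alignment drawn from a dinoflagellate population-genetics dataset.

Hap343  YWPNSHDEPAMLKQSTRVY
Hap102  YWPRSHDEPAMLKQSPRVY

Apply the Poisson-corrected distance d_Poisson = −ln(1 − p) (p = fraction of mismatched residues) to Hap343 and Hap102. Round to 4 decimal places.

0.1112

Differing sites — 4:N/R; 16:T/P.
p = 2/19 = 0.105263.
d = −ln(1 − 0.105263) = −ln(0.894737) = 0.1112.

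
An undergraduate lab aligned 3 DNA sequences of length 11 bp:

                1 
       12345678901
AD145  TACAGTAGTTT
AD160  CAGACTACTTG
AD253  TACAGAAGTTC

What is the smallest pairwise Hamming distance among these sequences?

Pairwise Hamming distances:
  AD145 vs AD160: 5
  AD145 vs AD253: 2
  AD160 vs AD253: 6
The smallest is 2, between AD145 and AD253.

2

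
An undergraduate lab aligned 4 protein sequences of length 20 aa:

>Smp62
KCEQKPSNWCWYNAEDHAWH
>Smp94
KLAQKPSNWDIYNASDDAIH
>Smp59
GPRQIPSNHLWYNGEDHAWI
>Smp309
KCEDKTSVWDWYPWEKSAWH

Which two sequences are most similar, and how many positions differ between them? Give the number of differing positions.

Pairwise Hamming distances:
  Smp62 vs Smp94: 7
  Smp62 vs Smp59: 8
  Smp62 vs Smp309: 8
  Smp94 vs Smp59: 12
  Smp94 vs Smp309: 12
  Smp59 vs Smp309: 14
The smallest is 7, between Smp62 and Smp94.

7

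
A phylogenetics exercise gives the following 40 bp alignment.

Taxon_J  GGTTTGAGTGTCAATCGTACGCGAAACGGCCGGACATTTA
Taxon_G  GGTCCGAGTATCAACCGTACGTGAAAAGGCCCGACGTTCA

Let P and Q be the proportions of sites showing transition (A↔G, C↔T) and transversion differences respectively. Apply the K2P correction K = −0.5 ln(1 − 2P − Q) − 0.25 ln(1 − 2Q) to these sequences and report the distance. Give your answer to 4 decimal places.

The sequences differ at positions 4 (T/C, transition), 5 (T/C, transition), 10 (G/A, transition), 15 (T/C, transition), 22 (C/T, transition), 27 (C/A, transversion), 32 (G/C, transversion), 36 (A/G, transition), 39 (T/C, transition).
Of the 9 differences, 7 transitions and 2 transversions over 40 sites: P = 7/40 = 0.175000, Q = 2/40 = 0.050000.
d = −0.5·ln(0.600000) − 0.25·ln(0.900000) = −0.5·(-0.510826) − 0.25·(-0.105361) = 0.2818.

0.2818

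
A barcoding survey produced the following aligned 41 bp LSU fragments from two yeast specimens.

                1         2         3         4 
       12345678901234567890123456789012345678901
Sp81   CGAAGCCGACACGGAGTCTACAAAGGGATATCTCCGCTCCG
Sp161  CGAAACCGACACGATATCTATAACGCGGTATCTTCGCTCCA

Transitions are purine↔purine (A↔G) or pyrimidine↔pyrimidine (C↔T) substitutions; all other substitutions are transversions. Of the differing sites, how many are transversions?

Mismatches occur at site 5 (G/A, transition), site 14 (G/A, transition), site 15 (A/T, transversion), site 16 (G/A, transition), site 21 (C/T, transition), site 24 (A/C, transversion), site 26 (G/C, transversion), site 28 (A/G, transition), site 34 (C/T, transition), site 41 (G/A, transition).
Of the 10 differences, 7 transitions and 3 transversions, so the answer is 3.

3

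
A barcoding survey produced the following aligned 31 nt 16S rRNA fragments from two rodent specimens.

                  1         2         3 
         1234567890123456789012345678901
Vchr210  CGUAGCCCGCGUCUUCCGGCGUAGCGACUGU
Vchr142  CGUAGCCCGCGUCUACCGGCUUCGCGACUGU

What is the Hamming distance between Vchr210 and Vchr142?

Differing sites — 15:U/A; 21:G/U; 23:A/C.
That gives 3 mismatches out of 31 aligned sites, so the Hamming distance is 3.

3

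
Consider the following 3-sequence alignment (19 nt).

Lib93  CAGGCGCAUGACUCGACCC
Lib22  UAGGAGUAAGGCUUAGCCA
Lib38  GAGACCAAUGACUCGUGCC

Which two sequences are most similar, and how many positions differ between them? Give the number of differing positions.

Pairwise Hamming distances:
  Lib93 vs Lib22: 9
  Lib93 vs Lib38: 6
  Lib22 vs Lib38: 12
The smallest is 6, between Lib93 and Lib38.

6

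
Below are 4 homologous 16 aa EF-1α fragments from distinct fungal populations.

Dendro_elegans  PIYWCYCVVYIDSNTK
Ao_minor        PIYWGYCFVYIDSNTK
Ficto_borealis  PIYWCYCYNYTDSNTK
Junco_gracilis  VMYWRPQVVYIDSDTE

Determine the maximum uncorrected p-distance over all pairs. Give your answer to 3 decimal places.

0.625

Pairwise Hamming distances:
  Dendro_elegans vs Ao_minor: 2
  Dendro_elegans vs Ficto_borealis: 3
  Dendro_elegans vs Junco_gracilis: 7
  Ao_minor vs Ficto_borealis: 4
  Ao_minor vs Junco_gracilis: 8
  Ficto_borealis vs Junco_gracilis: 10
The largest is 10 mismatches, between Ficto_borealis and Junco_gracilis; p = 10/16 = 0.625.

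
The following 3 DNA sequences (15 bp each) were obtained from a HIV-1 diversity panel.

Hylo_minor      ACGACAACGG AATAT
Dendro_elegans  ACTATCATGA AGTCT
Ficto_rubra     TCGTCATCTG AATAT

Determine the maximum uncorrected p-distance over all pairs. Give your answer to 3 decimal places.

Pairwise Hamming distances:
  Hylo_minor vs Dendro_elegans: 7
  Hylo_minor vs Ficto_rubra: 4
  Dendro_elegans vs Ficto_rubra: 11
The largest is 11 mismatches, between Dendro_elegans and Ficto_rubra; p = 11/15 = 0.733.

0.733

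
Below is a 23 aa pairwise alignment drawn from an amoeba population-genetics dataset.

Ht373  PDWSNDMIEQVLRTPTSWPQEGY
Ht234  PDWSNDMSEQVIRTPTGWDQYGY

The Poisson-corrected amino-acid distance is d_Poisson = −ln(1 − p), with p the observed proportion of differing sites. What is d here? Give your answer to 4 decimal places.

Mismatches occur at site 8 (I/S), site 12 (L/I), site 17 (S/G), site 19 (P/D), site 21 (E/Y).
p = 5/23 = 0.217391.
d = −ln(1 − 0.217391) = −ln(0.782609) = 0.2451.

0.2451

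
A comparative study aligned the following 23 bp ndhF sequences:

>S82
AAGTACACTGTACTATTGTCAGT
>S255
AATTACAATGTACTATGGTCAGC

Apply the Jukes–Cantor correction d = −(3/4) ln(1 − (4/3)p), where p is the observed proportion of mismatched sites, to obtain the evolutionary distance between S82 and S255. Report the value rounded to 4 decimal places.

0.1979

Mismatches occur at site 3 (G↔T), site 8 (C↔A), site 17 (T↔G), site 23 (T↔C).
p = 4/23 = 0.173913.
d = −0.75 · ln(1 − (4/3)·0.173913) = −0.75 · ln(0.768116) = −0.75 · (-0.263815) = 0.1979.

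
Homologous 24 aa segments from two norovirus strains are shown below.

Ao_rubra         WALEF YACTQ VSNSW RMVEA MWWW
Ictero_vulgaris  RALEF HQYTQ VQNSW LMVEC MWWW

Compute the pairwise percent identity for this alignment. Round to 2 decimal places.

Mismatches occur at site 1 (W/R), site 6 (Y/H), site 7 (A/Q), site 8 (C/Y), site 12 (S/Q), site 16 (R/L), site 20 (A/C).
17 of the 24 sites match, so the percent identity is 17/24 × 100 = 70.83%.

70.83%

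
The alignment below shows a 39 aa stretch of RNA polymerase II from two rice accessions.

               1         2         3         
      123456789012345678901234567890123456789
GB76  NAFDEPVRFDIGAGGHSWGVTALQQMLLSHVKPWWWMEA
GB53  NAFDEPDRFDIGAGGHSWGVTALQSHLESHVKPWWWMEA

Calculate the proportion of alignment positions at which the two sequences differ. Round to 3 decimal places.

0.103

Differing sites — 7:V/D; 25:Q/S; 26:M/H; 28:L/E.
There are 4 differences over 39 sites, so p = 4/39 = 0.103.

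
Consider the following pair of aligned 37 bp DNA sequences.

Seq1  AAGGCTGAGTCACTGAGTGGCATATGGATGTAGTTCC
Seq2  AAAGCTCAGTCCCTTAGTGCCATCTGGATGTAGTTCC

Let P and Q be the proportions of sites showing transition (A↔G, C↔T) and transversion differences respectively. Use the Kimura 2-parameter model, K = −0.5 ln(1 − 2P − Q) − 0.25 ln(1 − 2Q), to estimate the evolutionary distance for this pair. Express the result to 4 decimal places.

0.1836

Mismatches occur at site 3 (G/A, transition), site 7 (G/C, transversion), site 12 (A/C, transversion), site 15 (G/T, transversion), site 20 (G/C, transversion), site 24 (A/C, transversion).
Of the 6 differences, 1 transition and 5 transversions over 37 sites: P = 1/37 = 0.027027, Q = 5/37 = 0.135135.
d = −0.5·ln(0.810811) − 0.25·ln(0.729730) = −0.5·(-0.209720) − 0.25·(-0.315081) = 0.1836.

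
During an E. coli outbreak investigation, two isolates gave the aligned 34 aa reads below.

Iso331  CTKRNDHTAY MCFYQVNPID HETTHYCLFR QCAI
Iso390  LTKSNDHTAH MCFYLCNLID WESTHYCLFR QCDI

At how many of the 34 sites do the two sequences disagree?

Differing sites — 1:C/L; 4:R/S; 10:Y/H; 15:Q/L; 16:V/C; 18:P/L; 21:H/W; 23:T/S; 33:A/D.
That gives 9 mismatches out of 34 aligned sites, so the Hamming distance is 9.

9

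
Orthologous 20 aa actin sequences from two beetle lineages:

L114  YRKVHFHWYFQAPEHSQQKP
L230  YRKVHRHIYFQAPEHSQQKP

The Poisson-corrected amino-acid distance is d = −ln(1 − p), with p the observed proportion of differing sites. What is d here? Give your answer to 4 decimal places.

Mismatches occur at site 6 (F→R), site 8 (W→I).
p = 2/20 = 0.100000.
d = −ln(1 − 0.100000) = −ln(0.900000) = 0.1054.

0.1054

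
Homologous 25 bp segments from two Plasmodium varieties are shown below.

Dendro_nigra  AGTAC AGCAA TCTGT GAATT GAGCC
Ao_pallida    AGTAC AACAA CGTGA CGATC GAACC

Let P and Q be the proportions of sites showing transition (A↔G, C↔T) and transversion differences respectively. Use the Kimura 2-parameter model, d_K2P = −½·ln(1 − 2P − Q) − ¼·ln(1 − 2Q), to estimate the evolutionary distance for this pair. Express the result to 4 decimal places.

0.4356

The sequences differ at positions 7 (G/A, transition), 11 (T/C, transition), 12 (C/G, transversion), 15 (T/A, transversion), 16 (G/C, transversion), 17 (A/G, transition), 20 (T/C, transition), 23 (G/A, transition).
Of the 8 differences, 5 transitions and 3 transversions over 25 sites: P = 5/25 = 0.200000, Q = 3/25 = 0.120000.
d = −0.5·ln(0.480000) − 0.25·ln(0.760000) = −0.5·(-0.733969) − 0.25·(-0.274437) = 0.4356.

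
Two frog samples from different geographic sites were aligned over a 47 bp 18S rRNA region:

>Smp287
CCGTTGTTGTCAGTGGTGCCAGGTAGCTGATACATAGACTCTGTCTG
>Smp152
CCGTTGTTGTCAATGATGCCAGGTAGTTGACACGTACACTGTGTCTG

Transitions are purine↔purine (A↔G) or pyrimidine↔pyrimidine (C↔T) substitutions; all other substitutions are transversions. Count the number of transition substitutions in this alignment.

The sequences differ at positions 13 (G/A, transition), 16 (G/A, transition), 27 (C/T, transition), 31 (T/C, transition), 34 (A/G, transition), 37 (G/C, transversion), 41 (C/G, transversion).
Of the 7 differences, 5 transitions and 2 transversions, so the answer is 5.

5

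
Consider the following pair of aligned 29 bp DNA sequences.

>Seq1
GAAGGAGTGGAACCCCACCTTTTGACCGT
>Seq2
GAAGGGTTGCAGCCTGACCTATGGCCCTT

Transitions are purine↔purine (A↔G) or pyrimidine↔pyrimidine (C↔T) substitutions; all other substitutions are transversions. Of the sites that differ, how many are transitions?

Mismatches occur at site 6 (A/G, transition), site 7 (G/T, transversion), site 10 (G/C, transversion), site 12 (A/G, transition), site 15 (C/T, transition), site 16 (C/G, transversion), site 21 (T/A, transversion), site 23 (T/G, transversion), site 25 (A/C, transversion), site 28 (G/T, transversion).
Of the 10 differences, 3 transitions and 7 transversions, so the answer is 3.

3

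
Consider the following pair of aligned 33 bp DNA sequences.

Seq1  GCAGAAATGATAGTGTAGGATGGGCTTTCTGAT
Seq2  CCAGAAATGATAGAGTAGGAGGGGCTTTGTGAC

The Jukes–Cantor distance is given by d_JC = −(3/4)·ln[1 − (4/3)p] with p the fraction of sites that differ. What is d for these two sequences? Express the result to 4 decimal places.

0.1693

Differing sites — 1:G/C; 14:T/A; 21:T/G; 29:C/G; 33:T/C.
p = 5/33 = 0.151515.
d = −0.75 · ln(1 − (4/3)·0.151515) = −0.75 · ln(0.797980) = −0.75 · (-0.225672) = 0.1693.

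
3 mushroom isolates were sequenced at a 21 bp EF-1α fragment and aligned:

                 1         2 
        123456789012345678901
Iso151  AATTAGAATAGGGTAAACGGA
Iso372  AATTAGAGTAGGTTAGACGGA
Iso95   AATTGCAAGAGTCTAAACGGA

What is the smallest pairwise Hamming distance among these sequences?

Pairwise Hamming distances:
  Iso151 vs Iso372: 3
  Iso151 vs Iso95: 5
  Iso372 vs Iso95: 7
The smallest is 3, between Iso151 and Iso372.

3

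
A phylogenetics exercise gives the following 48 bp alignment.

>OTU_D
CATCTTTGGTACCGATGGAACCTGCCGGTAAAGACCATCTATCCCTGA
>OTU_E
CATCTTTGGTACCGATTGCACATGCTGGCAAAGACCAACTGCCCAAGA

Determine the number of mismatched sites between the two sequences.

Differing sites — 17:G/T; 19:A/C; 22:C/A; 26:C/T; 29:T/C; 38:T/A; 41:A/G; 42:T/C; 45:C/A; 46:T/A.
That gives 10 mismatches out of 48 aligned sites, so the Hamming distance is 10.

10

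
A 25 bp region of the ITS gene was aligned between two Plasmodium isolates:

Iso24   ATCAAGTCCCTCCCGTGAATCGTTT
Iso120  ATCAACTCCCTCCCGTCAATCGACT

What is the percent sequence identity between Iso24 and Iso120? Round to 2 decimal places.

84.00%

Mismatches occur at site 6 (G/C), site 17 (G/C), site 23 (T/A), site 24 (T/C).
21 of the 25 sites match, so the percent identity is 21/25 × 100 = 84.00%.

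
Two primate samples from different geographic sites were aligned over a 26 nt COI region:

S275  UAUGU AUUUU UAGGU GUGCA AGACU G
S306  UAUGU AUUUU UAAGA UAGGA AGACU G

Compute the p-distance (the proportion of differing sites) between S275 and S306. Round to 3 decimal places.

0.192

Differing sites — 13:G/A; 15:U/A; 16:G/U; 17:U/A; 19:C/G.
There are 5 differences over 26 sites, so p = 5/26 = 0.192.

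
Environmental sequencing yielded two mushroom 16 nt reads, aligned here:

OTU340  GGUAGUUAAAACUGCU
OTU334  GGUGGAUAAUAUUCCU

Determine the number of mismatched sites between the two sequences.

Differing sites — 4:A/G; 6:U/A; 10:A/U; 12:C/U; 14:G/C.
That gives 5 mismatches out of 16 aligned sites, so the Hamming distance is 5.

5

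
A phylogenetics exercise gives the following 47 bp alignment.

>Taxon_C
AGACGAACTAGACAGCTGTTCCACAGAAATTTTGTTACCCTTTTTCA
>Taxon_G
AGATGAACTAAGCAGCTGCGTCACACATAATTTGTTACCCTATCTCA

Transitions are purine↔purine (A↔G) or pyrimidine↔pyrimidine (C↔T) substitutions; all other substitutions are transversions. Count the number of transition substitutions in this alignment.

Mismatches occur at site 4 (C↔T, transition), site 11 (G↔A, transition), site 12 (A↔G, transition), site 19 (T↔C, transition), site 20 (T↔G, transversion), site 21 (C↔T, transition), site 26 (G↔C, transversion), site 28 (A↔T, transversion), site 30 (T↔A, transversion), site 42 (T↔A, transversion), site 44 (T↔C, transition).
Of the 11 differences, 6 transitions and 5 transversions, so the answer is 6.

6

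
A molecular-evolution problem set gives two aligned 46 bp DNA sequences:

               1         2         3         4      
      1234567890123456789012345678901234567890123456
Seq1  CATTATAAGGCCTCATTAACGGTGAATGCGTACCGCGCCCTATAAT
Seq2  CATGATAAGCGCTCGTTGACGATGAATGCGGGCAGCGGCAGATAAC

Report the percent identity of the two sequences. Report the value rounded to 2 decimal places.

The sequences differ at positions 4 (T/G), 10 (G/C), 11 (C/G), 15 (A/G), 18 (A/G), 22 (G/A), 31 (T/G), 32 (A/G), 34 (C/A), 38 (C/G), 40 (C/A), 41 (T/G), 46 (T/C).
33 of the 46 sites match, so the percent identity is 33/46 × 100 = 71.74%.

71.74%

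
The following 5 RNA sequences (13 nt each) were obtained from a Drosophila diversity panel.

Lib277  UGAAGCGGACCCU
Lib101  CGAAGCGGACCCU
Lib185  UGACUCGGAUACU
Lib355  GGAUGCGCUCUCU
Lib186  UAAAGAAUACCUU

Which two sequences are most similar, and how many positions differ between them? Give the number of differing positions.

1

Pairwise Hamming distances:
  Lib277 vs Lib101: 1
  Lib277 vs Lib185: 4
  Lib277 vs Lib355: 5
  Lib277 vs Lib186: 5
  Lib101 vs Lib185: 5
  Lib101 vs Lib355: 5
  Lib101 vs Lib186: 6
  Lib185 vs Lib355: 7
  Lib185 vs Lib186: 9
  Lib355 vs Lib186: 9
The smallest is 1, between Lib277 and Lib101.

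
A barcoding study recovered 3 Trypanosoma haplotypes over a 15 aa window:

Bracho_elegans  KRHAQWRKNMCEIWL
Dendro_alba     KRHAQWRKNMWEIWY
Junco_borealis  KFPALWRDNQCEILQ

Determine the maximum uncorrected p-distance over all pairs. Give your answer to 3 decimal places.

0.533

Pairwise Hamming distances:
  Bracho_elegans vs Dendro_alba: 2
  Bracho_elegans vs Junco_borealis: 7
  Dendro_alba vs Junco_borealis: 8
The largest is 8 mismatches, between Dendro_alba and Junco_borealis; p = 8/15 = 0.533.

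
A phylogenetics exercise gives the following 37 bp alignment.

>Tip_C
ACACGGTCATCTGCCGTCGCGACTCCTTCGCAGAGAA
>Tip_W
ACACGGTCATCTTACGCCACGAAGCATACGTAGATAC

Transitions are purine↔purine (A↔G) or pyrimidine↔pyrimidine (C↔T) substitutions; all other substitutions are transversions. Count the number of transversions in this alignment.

8

The sequences differ at positions 13 (G/T, transversion), 14 (C/A, transversion), 17 (T/C, transition), 19 (G/A, transition), 23 (C/A, transversion), 24 (T/G, transversion), 26 (C/A, transversion), 28 (T/A, transversion), 31 (C/T, transition), 35 (G/T, transversion), 37 (A/C, transversion).
Of the 11 differences, 3 transitions and 8 transversions, so the answer is 8.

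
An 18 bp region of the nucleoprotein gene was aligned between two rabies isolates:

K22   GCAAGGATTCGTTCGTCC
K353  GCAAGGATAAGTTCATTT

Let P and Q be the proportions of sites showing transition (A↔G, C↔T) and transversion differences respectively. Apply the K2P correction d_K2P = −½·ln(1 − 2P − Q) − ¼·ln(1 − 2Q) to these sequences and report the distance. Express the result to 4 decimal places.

0.3567

Mismatches occur at site 9 (T↔A, transversion), site 10 (C↔A, transversion), site 15 (G↔A, transition), site 17 (C↔T, transition), site 18 (C↔T, transition).
Of the 5 differences, 3 transitions and 2 transversions over 18 sites: P = 3/18 = 0.166667, Q = 2/18 = 0.111111.
d = −0.5·ln(0.555555) − 0.25·ln(0.777778) = −0.5·(-0.587788) − 0.25·(-0.251314) = 0.3567.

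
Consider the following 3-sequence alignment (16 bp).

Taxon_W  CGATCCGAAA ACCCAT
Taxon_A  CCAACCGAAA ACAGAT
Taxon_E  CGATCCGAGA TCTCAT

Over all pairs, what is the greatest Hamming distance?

Pairwise Hamming distances:
  Taxon_W vs Taxon_A: 4
  Taxon_W vs Taxon_E: 3
  Taxon_A vs Taxon_E: 6
The largest is 6, between Taxon_A and Taxon_E.

6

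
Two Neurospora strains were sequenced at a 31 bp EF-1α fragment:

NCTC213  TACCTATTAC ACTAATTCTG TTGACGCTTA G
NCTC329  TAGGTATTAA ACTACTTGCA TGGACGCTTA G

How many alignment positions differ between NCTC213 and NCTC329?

The sequences differ at positions 3 (C/G), 4 (C/G), 10 (C/A), 15 (A/C), 18 (C/G), 19 (T/C), 20 (G/A), 22 (T/G).
That gives 8 mismatches out of 31 aligned sites, so the Hamming distance is 8.

8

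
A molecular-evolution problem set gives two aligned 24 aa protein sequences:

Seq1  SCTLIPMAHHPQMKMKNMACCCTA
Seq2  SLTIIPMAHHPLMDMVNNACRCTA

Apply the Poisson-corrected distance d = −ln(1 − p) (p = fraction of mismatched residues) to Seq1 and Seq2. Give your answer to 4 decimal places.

Mismatches occur at site 2 (C/L), site 4 (L/I), site 12 (Q/L), site 14 (K/D), site 16 (K/V), site 18 (M/N), site 21 (C/R).
p = 7/24 = 0.291667.
d = −ln(1 − 0.291667) = −ln(0.708333) = 0.3448.

0.3448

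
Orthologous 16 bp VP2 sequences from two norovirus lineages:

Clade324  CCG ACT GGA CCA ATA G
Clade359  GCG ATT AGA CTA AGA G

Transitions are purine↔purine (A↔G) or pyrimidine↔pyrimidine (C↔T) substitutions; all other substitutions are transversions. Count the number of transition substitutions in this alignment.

3

Mismatches occur at site 1 (C/G, transversion), site 5 (C/T, transition), site 7 (G/A, transition), site 11 (C/T, transition), site 14 (T/G, transversion).
Of the 5 differences, 3 transitions and 2 transversions, so the answer is 3.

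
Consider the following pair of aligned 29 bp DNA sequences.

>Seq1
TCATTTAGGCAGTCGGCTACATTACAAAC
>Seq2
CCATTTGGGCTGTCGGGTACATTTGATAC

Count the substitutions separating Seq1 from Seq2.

The sequences differ at positions 1 (T/C), 7 (A/G), 11 (A/T), 17 (C/G), 24 (A/T), 25 (C/G), 27 (A/T).
That gives 7 mismatches out of 29 aligned sites, so the Hamming distance is 7.

7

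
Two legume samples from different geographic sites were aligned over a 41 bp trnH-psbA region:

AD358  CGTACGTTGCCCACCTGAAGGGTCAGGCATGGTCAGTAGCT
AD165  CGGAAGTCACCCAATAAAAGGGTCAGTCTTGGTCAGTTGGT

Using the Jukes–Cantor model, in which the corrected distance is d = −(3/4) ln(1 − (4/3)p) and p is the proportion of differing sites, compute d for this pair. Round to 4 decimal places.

The sequences differ at positions 3 (T/G), 5 (C/A), 8 (T/C), 9 (G/A), 14 (C/A), 15 (C/T), 16 (T/A), 17 (G/A), 27 (G/T), 29 (A/T), 38 (A/T), 40 (C/G).
p = 12/41 = 0.292683.
d = −0.75 · ln(1 − (4/3)·0.292683) = −0.75 · ln(0.609756) = −0.75 · (-0.494696) = 0.3710.

0.3710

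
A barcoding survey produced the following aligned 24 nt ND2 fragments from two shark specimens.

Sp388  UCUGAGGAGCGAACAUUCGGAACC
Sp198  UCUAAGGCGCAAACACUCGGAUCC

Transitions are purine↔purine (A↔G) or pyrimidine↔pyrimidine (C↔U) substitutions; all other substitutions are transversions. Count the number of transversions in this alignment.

2

Mismatches occur at site 4 (G/A, transition), site 8 (A/C, transversion), site 11 (G/A, transition), site 16 (U/C, transition), site 22 (A/U, transversion).
Of the 5 differences, 3 transitions and 2 transversions, so the answer is 2.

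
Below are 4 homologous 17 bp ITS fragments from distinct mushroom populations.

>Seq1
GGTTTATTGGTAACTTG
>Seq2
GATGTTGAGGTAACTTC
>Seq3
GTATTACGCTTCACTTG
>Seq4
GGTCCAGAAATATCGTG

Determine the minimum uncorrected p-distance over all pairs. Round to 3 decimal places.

Pairwise Hamming distances:
  Seq1 vs Seq2: 6
  Seq1 vs Seq3: 7
  Seq1 vs Seq4: 8
  Seq2 vs Seq3: 10
  Seq2 vs Seq4: 9
  Seq3 vs Seq4: 11
The smallest is 6 mismatches, between Seq1 and Seq2; p = 6/17 = 0.353.

0.353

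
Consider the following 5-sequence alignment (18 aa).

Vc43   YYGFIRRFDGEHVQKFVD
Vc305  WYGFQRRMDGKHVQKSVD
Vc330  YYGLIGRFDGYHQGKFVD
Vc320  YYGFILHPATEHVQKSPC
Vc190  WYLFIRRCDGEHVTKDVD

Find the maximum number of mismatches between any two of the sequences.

Pairwise Hamming distances:
  Vc43 vs Vc305: 5
  Vc43 vs Vc330: 5
  Vc43 vs Vc320: 8
  Vc43 vs Vc190: 5
  Vc305 vs Vc330: 9
  Vc305 vs Vc320: 10
  Vc305 vs Vc190: 6
  Vc330 vs Vc320: 12
  Vc330 vs Vc190: 9
  Vc320 vs Vc190: 11
The largest is 12, between Vc330 and Vc320.

12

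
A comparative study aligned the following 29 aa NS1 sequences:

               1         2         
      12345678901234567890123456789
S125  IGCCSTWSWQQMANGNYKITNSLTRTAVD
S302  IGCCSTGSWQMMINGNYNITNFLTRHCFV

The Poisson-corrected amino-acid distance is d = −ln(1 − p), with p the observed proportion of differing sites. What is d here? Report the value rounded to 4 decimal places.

Differing sites — 7:W/G; 11:Q/M; 13:A/I; 18:K/N; 22:S/F; 26:T/H; 27:A/C; 28:V/F; 29:D/V.
p = 9/29 = 0.310345.
d = −ln(1 − 0.310345) = −ln(0.689655) = 0.3716.

0.3716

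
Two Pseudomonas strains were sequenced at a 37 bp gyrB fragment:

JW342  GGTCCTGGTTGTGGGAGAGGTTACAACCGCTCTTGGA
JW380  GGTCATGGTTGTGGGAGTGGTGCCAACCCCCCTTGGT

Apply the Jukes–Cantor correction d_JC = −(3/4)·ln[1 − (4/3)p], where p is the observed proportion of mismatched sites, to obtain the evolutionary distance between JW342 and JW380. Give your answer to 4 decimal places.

Mismatches occur at site 5 (C→A), site 18 (A→T), site 22 (T→G), site 23 (A→C), site 29 (G→C), site 31 (T→C), site 37 (A→T).
p = 7/37 = 0.189189.
d = −0.75 · ln(1 − (4/3)·0.189189) = −0.75 · ln(0.747748) = −0.75 · (-0.290689) = 0.2180.

0.2180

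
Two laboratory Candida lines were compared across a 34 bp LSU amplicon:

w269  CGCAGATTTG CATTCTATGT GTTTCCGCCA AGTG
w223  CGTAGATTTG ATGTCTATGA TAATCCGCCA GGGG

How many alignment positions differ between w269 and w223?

Differing sites — 3:C/T; 11:C/A; 12:A/T; 13:T/G; 20:T/A; 21:G/T; 22:T/A; 23:T/A; 31:A/G; 33:T/G.
That gives 10 mismatches out of 34 aligned sites, so the Hamming distance is 10.

10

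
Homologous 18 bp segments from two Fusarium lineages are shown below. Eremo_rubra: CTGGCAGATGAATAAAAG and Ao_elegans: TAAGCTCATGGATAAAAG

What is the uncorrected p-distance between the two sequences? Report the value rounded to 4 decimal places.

The sequences differ at positions 1 (C/T), 2 (T/A), 3 (G/A), 6 (A/T), 7 (G/C), 11 (A/G).
There are 6 differences over 18 sites, so p = 6/18 = 0.3333.

0.3333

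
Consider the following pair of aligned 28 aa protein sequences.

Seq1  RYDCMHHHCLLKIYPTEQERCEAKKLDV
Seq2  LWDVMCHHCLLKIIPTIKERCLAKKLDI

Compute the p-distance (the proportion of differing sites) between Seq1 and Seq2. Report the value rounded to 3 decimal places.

0.321

The sequences differ at positions 1 (R/L), 2 (Y/W), 4 (C/V), 6 (H/C), 14 (Y/I), 17 (E/I), 18 (Q/K), 22 (E/L), 28 (V/I).
There are 9 differences over 28 sites, so p = 9/28 = 0.321.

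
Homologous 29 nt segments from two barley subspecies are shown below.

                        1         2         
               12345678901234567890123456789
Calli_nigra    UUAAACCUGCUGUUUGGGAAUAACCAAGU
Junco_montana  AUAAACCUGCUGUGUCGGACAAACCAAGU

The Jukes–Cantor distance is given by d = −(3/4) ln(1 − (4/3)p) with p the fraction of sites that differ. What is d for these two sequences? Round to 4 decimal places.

0.1959

The sequences differ at positions 1 (U/A), 14 (U/G), 16 (G/C), 20 (A/C), 21 (U/A).
p = 5/29 = 0.172414.
d = −0.75 · ln(1 − (4/3)·0.172414) = −0.75 · ln(0.770115) = −0.75 · (-0.261215) = 0.1959.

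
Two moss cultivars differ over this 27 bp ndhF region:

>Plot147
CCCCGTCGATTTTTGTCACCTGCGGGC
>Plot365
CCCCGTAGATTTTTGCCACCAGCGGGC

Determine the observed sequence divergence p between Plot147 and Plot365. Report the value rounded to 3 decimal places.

Mismatches occur at site 7 (C→A), site 16 (T→C), site 21 (T→A).
There are 3 differences over 27 sites, so p = 3/27 = 0.111.

0.111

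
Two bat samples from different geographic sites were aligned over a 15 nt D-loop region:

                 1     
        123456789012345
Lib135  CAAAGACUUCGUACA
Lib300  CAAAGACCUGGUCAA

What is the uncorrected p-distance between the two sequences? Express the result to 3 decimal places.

Differing sites — 8:U/C; 10:C/G; 13:A/C; 14:C/A.
There are 4 differences over 15 sites, so p = 4/15 = 0.267.

0.267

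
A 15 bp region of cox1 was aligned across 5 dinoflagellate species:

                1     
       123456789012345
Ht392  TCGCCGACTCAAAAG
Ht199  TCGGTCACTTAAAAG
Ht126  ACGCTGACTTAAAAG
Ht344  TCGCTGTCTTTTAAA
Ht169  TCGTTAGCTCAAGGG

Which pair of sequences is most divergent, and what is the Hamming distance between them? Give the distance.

9

Pairwise Hamming distances:
  Ht392 vs Ht199: 4
  Ht392 vs Ht126: 3
  Ht392 vs Ht344: 6
  Ht392 vs Ht169: 6
  Ht199 vs Ht126: 3
  Ht199 vs Ht344: 6
  Ht199 vs Ht169: 6
  Ht126 vs Ht344: 5
  Ht126 vs Ht169: 7
  Ht344 vs Ht169: 9
The largest is 9, between Ht344 and Ht169.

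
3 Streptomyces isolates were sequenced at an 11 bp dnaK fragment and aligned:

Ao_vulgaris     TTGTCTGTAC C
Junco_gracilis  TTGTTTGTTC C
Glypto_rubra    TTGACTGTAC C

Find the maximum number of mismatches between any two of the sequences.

Pairwise Hamming distances:
  Ao_vulgaris vs Junco_gracilis: 2
  Ao_vulgaris vs Glypto_rubra: 1
  Junco_gracilis vs Glypto_rubra: 3
The largest is 3, between Junco_gracilis and Glypto_rubra.

3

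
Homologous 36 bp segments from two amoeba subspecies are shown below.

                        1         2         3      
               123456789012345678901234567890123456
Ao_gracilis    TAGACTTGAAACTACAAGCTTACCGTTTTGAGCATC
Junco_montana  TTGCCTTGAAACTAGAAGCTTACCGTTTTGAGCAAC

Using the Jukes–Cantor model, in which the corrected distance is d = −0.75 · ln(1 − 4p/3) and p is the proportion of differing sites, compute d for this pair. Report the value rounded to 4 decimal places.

Mismatches occur at site 2 (A→T), site 4 (A→C), site 15 (C→G), site 35 (T→A).
p = 4/36 = 0.111111.
d = −0.75 · ln(1 − (4/3)·0.111111) = −0.75 · ln(0.851852) = −0.75 · (-0.160342) = 0.1203.

0.1203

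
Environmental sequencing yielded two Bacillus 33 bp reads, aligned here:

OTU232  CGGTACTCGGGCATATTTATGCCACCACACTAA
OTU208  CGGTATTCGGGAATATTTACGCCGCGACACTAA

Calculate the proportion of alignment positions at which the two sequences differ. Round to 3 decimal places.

0.152

The sequences differ at positions 6 (C/T), 12 (C/A), 20 (T/C), 24 (A/G), 26 (C/G).
There are 5 differences over 33 sites, so p = 5/33 = 0.152.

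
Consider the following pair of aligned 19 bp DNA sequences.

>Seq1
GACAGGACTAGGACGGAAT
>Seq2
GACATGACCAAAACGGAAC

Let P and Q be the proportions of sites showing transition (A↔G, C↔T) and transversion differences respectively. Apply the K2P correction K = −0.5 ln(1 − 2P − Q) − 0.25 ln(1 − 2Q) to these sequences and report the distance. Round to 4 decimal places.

0.3487

Mismatches occur at site 5 (G→T, transversion), site 9 (T→C, transition), site 11 (G→A, transition), site 12 (G→A, transition), site 19 (T→C, transition).
Of the 5 differences, 4 transitions and 1 transversion over 19 sites: P = 4/19 = 0.210526, Q = 1/19 = 0.052632.
d = −0.5·ln(0.526316) − 0.25·ln(0.894736) = −0.5·(-0.641853) − 0.25·(-0.111227) = 0.3487.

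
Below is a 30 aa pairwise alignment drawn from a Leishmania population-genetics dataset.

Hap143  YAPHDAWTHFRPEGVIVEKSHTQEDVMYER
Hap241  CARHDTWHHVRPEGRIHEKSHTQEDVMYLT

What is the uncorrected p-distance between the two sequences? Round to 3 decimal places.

Mismatches occur at site 1 (Y→C), site 3 (P→R), site 6 (A→T), site 8 (T→H), site 10 (F→V), site 15 (V→R), site 17 (V→H), site 29 (E→L), site 30 (R→T).
There are 9 differences over 30 sites, so p = 9/30 = 0.300.

0.300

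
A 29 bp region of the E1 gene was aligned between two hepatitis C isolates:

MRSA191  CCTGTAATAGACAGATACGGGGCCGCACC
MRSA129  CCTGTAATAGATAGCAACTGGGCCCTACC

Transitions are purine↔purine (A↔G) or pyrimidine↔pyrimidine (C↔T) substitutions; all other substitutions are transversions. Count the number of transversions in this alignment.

Mismatches occur at site 12 (C↔T, transition), site 15 (A↔C, transversion), site 16 (T↔A, transversion), site 19 (G↔T, transversion), site 25 (G↔C, transversion), site 26 (C↔T, transition).
Of the 6 differences, 2 transitions and 4 transversions, so the answer is 4.

4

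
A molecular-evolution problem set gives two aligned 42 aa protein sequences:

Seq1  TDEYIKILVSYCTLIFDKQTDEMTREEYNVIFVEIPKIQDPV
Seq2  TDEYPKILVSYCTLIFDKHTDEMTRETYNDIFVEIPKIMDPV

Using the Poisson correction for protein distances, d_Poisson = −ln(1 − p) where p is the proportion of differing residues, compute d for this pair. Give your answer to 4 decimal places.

Mismatches occur at site 5 (I/P), site 19 (Q/H), site 27 (E/T), site 30 (V/D), site 39 (Q/M).
p = 5/42 = 0.119048.
d = −ln(1 − 0.119048) = −ln(0.880952) = 0.1268.

0.1268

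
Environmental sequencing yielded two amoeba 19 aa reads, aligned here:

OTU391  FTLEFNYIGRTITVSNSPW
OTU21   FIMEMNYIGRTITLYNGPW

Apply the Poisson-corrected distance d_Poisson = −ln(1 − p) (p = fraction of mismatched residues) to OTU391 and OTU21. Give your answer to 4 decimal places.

0.3795

Mismatches occur at site 2 (T/I), site 3 (L/M), site 5 (F/M), site 14 (V/L), site 15 (S/Y), site 17 (S/G).
p = 6/19 = 0.315789.
d = −ln(1 − 0.315789) = −ln(0.684211) = 0.3795.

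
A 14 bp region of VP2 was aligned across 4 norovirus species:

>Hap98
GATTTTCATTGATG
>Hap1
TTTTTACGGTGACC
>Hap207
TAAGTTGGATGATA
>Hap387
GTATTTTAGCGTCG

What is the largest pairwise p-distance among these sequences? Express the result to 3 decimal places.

0.714

Pairwise Hamming distances:
  Hap98 vs Hap1: 7
  Hap98 vs Hap207: 7
  Hap98 vs Hap387: 7
  Hap1 vs Hap207: 8
  Hap1 vs Hap387: 8
  Hap207 vs Hap387: 10
The largest is 10 mismatches, between Hap207 and Hap387; p = 10/14 = 0.714.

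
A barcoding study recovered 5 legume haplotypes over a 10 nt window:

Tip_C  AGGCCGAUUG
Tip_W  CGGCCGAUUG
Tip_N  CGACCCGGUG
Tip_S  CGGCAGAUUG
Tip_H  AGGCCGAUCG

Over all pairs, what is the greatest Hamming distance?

Pairwise Hamming distances:
  Tip_C vs Tip_W: 1
  Tip_C vs Tip_N: 5
  Tip_C vs Tip_S: 2
  Tip_C vs Tip_H: 1
  Tip_W vs Tip_N: 4
  Tip_W vs Tip_S: 1
  Tip_W vs Tip_H: 2
  Tip_N vs Tip_S: 5
  Tip_N vs Tip_H: 6
  Tip_S vs Tip_H: 3
The largest is 6, between Tip_N and Tip_H.

6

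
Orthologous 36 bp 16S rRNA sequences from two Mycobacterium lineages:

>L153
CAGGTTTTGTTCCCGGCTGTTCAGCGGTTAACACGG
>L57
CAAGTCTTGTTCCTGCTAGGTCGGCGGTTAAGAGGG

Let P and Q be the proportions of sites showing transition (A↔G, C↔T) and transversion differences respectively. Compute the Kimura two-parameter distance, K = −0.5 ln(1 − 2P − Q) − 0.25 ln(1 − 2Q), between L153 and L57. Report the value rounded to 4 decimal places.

Mismatches occur at site 3 (G↔A, transition), site 6 (T↔C, transition), site 14 (C↔T, transition), site 16 (G↔C, transversion), site 17 (C↔T, transition), site 18 (T↔A, transversion), site 20 (T↔G, transversion), site 23 (A↔G, transition), site 32 (C↔G, transversion), site 34 (C↔G, transversion).
Of the 10 differences, 5 transitions and 5 transversions over 36 sites: P = 5/36 = 0.138889, Q = 5/36 = 0.138889.
d = −0.5·ln(0.583333) − 0.25·ln(0.722222) = −0.5·(-0.538997) − 0.25·(-0.325423) = 0.3509.

0.3509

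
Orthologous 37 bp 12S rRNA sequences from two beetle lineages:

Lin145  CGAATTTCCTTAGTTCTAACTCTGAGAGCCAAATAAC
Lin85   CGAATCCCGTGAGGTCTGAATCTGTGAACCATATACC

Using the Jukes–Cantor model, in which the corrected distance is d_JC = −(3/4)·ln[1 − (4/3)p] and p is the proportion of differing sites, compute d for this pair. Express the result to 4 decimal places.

0.3786

Differing sites — 6:T/C; 7:T/C; 9:C/G; 11:T/G; 14:T/G; 18:A/G; 20:C/A; 25:A/T; 28:G/A; 32:A/T; 36:A/C.
p = 11/37 = 0.297297.
d = −0.75 · ln(1 − (4/3)·0.297297) = −0.75 · ln(0.603604) = −0.75 · (-0.504837) = 0.3786.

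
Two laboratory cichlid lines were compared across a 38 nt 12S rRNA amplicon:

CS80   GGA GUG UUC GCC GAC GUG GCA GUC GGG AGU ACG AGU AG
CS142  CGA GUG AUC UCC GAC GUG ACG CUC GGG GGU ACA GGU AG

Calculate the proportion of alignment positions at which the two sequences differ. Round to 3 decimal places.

Mismatches occur at site 1 (G→C), site 7 (U→A), site 10 (G→U), site 19 (G→A), site 21 (A→G), site 22 (G→C), site 28 (A→G), site 33 (G→A), site 34 (A→G).
There are 9 differences over 38 sites, so p = 9/38 = 0.237.

0.237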